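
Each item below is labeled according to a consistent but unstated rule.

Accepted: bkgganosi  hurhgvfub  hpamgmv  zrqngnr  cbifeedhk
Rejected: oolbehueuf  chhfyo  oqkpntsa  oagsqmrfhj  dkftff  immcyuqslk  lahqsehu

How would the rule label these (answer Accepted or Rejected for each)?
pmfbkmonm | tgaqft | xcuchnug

Accepted, Rejected, Rejected

Comparing the two groups points to one rule — odd length.
pmfbkmonm → length 9 → Accepted. tgaqft → length 6 → Rejected. xcuchnug → length 8 → Rejected.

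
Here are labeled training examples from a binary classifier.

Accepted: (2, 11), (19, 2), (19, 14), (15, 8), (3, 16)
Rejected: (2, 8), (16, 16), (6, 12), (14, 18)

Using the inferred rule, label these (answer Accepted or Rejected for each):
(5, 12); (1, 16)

Comparing the two groups points to one rule — sum is odd.
(5, 12): 5+12 = 17 — has this property, so Accepted.
(1, 16): 1+16 = 17 — has this property, so Accepted.

Accepted, Accepted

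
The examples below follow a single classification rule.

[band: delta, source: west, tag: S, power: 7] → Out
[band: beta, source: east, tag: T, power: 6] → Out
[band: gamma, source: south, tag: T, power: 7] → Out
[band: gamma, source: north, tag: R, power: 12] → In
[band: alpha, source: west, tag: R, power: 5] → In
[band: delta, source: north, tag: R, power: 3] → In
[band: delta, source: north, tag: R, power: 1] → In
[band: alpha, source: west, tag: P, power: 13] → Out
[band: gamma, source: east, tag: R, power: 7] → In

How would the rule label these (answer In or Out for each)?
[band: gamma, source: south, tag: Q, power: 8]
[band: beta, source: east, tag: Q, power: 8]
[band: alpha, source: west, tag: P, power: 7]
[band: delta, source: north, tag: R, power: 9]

The simplest hypothesis consistent with all the labels is: tag is R.
Out: [band: gamma, source: south, tag: Q, power: 8], since tag is Q. Out: [band: beta, source: east, tag: Q, power: 8], since tag is Q. Out: [band: alpha, source: west, tag: P, power: 7], since tag is P. In: [band: delta, source: north, tag: R, power: 9], since tag is R.

Out, Out, Out, In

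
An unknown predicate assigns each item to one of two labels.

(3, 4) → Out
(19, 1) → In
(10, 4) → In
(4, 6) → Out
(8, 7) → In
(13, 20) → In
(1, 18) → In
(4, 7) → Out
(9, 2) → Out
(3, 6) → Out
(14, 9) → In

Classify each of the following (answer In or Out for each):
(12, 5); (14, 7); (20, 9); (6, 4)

Every 'In' example satisfies: sum ≥ 14. None of the 'Out' examples do.

In, In, In, Out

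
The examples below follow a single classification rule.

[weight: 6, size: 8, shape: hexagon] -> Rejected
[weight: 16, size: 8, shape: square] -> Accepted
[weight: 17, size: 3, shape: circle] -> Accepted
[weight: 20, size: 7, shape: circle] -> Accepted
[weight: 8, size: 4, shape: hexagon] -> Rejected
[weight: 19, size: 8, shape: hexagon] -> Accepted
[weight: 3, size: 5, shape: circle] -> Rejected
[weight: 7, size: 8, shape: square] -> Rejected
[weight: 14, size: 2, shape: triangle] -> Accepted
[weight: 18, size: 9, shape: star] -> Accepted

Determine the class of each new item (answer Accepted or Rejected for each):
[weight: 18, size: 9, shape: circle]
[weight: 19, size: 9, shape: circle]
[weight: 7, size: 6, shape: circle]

Accepted, Accepted, Rejected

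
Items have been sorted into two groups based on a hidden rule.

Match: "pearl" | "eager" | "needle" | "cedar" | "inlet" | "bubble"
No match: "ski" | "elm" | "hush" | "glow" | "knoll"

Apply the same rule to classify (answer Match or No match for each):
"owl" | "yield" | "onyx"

The simplest hypothesis consistent with all the labels is: has ≥ 2 vowels.

No match, Match, No match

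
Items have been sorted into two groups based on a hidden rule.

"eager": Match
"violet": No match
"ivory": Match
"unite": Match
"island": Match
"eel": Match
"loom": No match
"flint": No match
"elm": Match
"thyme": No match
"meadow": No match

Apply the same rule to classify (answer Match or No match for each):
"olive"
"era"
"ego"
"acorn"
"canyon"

Match, Match, Match, Match, No match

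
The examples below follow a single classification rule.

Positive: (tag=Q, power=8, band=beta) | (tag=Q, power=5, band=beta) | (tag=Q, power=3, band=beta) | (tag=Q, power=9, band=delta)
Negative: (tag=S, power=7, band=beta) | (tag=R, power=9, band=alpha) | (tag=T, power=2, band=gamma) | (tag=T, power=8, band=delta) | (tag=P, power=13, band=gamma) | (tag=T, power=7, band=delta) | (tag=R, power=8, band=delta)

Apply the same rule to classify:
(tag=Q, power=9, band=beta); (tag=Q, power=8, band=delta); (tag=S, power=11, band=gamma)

Positive, Positive, Negative

'Positive' ⟺ tag is Q.
(tag=Q, power=9, band=beta): tag is Q — meets the rule, so Positive. (tag=Q, power=8, band=delta): tag is Q — meets the rule, so Positive. (tag=S, power=11, band=gamma): tag is S — does not fit, so Negative.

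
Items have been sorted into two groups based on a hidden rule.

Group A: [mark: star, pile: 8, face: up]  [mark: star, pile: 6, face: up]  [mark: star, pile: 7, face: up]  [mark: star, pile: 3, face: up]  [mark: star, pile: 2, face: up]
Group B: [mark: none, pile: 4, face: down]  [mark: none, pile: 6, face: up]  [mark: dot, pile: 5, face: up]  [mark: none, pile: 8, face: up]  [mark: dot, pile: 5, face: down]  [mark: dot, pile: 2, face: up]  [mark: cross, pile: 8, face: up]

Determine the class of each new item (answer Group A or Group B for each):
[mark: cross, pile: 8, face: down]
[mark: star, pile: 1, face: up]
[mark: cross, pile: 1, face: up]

Every 'Group A' example satisfies: mark is star. None of the 'Group B' examples do.
[mark: cross, pile: 8, face: down]: mark is cross — doesn't qualify, so Group B. [mark: star, pile: 1, face: up]: mark is star — checks out, so Group A. [mark: cross, pile: 1, face: up]: mark is cross — doesn't qualify, so Group B.

Group B, Group A, Group B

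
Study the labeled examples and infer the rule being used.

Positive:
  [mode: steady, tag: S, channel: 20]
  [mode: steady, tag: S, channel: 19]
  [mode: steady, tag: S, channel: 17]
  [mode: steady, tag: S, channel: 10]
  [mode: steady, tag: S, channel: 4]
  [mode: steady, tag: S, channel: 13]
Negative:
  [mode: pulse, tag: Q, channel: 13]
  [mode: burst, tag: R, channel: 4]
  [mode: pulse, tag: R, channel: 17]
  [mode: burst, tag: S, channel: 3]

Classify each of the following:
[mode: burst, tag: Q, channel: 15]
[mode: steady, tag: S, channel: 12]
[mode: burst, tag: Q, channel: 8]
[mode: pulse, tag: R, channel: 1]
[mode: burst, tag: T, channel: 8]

Negative, Positive, Negative, Negative, Negative

The pattern is that an item is 'Positive' exactly when: mode is steady.
Negative: [mode: burst, tag: Q, channel: 15], since mode is burst.
Positive: [mode: steady, tag: S, channel: 12], since mode is steady.
Negative: [mode: burst, tag: Q, channel: 8], since mode is burst.
Negative: [mode: pulse, tag: R, channel: 1], since mode is pulse.
Negative: [mode: burst, tag: T, channel: 8], since mode is burst.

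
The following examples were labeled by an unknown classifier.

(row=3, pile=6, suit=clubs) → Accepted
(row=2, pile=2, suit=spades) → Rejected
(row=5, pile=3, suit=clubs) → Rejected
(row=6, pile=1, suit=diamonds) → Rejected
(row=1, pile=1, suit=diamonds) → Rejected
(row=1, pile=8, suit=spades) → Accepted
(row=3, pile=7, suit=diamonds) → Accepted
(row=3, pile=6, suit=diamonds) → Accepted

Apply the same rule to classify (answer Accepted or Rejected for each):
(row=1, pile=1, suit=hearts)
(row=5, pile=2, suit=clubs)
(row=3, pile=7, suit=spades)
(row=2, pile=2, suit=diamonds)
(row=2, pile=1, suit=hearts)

Rejected, Rejected, Accepted, Rejected, Rejected

'Accepted' ⟺ pile ≥ 6.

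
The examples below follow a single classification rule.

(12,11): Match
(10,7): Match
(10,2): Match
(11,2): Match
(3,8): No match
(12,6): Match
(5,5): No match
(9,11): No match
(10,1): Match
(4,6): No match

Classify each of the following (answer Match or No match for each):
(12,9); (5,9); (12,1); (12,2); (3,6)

The classifier is using: first > second.
(12,9): 12 > 9, has this property → Match. (5,9): 5 < 9, doesn't match → No match. (12,1): 12 > 1, has this property → Match. (12,2): 12 > 2, has this property → Match. (3,6): 3 < 6, doesn't match → No match.

Match, No match, Match, Match, No match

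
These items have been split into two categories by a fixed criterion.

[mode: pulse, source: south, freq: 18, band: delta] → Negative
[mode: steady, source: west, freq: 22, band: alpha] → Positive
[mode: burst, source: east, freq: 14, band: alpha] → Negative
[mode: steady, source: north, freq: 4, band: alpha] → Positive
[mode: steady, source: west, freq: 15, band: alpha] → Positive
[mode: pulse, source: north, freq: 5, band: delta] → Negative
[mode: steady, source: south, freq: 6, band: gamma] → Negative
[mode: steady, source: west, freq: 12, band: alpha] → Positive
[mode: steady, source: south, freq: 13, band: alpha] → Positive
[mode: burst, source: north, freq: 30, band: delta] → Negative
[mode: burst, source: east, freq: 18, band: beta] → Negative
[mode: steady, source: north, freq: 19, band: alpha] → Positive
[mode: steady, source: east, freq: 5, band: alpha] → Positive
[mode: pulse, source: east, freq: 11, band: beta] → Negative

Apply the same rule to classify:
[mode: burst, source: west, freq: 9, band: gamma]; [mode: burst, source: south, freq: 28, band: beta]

Negative, Negative

The common property of the 'Positive' items is: mode is steady AND band is alpha. No 'Negative' item has it.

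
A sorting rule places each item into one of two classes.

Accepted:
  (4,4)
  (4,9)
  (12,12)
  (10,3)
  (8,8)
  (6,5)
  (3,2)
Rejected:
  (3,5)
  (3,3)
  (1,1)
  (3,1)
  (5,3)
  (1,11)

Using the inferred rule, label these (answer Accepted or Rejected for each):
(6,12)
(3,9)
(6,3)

Accepted, Rejected, Accepted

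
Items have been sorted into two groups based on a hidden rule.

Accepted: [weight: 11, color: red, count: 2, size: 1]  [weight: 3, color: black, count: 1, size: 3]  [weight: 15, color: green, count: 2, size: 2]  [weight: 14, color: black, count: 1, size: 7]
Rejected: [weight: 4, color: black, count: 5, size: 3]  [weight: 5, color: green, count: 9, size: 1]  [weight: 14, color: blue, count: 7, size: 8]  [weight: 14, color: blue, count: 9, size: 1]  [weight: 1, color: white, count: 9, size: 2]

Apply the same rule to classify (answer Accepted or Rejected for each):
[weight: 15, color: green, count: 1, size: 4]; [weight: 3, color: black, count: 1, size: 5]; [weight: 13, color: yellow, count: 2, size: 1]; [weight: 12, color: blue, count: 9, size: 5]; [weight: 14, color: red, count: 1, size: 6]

The pattern is that an item is 'Accepted' exactly when: count ≤ 2.

Accepted, Accepted, Accepted, Rejected, Accepted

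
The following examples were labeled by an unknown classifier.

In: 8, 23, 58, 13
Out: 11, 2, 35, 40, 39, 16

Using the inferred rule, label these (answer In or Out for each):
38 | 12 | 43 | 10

The rule appears to be: ≡ 3 (mod 5).
38 — 38 mod 5 = 3, hence In. 12 — 12 mod 5 = 2, hence Out. 43 — 43 mod 5 = 3, hence In. 10 — 10 mod 5 = 0, hence Out.

In, Out, In, Out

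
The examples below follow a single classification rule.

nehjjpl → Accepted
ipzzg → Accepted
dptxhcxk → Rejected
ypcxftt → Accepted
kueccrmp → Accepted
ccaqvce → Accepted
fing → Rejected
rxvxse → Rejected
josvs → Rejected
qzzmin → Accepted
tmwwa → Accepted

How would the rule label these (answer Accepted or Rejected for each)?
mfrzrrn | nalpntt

The distinguishing property — has a double letter — holds for all the 'Accepted' cases and none of the 'Rejected' cases.
mfrzrrn → 'rr' doubled → Accepted.
nalpntt → 'tt' doubled → Accepted.

Accepted, Accepted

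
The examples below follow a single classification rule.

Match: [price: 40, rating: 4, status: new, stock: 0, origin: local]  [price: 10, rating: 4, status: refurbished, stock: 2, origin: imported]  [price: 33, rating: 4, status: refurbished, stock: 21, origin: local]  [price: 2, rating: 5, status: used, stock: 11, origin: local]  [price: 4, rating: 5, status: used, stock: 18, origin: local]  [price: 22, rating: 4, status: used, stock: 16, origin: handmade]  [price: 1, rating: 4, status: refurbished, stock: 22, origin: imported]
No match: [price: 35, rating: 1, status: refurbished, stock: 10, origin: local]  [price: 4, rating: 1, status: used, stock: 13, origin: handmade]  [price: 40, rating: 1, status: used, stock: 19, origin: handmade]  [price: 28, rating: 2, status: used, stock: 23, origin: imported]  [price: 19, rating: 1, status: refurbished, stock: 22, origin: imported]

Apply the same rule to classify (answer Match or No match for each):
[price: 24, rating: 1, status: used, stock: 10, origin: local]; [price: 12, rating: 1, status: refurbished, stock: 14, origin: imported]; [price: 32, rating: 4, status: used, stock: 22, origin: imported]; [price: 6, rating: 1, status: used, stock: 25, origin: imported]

No match, No match, Match, No match

The simplest hypothesis consistent with all the labels is: rating ≥ 4.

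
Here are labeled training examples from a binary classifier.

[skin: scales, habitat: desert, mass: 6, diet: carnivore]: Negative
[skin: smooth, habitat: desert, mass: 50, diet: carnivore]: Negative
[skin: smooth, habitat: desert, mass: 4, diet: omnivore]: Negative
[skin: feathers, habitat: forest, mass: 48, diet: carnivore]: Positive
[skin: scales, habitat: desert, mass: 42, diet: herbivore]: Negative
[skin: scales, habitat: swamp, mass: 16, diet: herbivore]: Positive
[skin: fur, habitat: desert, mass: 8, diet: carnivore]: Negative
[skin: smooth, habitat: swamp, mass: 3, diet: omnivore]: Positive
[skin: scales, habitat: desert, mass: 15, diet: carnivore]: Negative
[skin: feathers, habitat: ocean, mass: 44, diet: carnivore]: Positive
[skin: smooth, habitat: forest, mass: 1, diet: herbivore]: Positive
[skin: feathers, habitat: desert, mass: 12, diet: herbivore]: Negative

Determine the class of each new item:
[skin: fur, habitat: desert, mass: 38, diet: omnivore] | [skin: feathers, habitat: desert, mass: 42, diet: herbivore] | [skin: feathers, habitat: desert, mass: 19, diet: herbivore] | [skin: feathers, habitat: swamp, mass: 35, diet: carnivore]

Negative, Negative, Negative, Positive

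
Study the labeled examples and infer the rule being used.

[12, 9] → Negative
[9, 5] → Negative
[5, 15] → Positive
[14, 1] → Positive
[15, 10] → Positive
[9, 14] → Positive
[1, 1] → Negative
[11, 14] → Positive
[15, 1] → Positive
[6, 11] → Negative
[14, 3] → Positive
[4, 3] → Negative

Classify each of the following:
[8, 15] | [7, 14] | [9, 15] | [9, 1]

Positive, Positive, Positive, Negative

The common property of the 'Positive' items is: max ≥ 14. No 'Negative' item has it.
[8, 15] — max 15, hence Positive.
[7, 14] — max 14, hence Positive.
[9, 15] — max 15, hence Positive.
[9, 1] — max 9, hence Negative.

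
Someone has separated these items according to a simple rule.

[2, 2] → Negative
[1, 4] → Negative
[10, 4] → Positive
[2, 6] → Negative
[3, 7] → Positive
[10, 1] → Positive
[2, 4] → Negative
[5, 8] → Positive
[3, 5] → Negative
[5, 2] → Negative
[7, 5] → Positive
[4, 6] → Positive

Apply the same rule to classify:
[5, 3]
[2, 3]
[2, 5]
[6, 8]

Negative, Negative, Negative, Positive

Rule: sum ≥ 10. This holds for each 'Positive' example and fails for each 'Negative' one.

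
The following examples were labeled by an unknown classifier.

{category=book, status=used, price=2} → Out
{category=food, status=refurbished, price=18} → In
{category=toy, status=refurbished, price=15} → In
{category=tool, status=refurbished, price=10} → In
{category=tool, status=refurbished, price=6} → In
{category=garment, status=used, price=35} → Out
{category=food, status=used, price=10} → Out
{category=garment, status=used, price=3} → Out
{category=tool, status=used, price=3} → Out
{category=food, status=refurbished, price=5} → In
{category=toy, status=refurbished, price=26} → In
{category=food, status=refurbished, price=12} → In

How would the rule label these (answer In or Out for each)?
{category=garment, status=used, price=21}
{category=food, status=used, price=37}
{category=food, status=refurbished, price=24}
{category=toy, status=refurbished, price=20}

Out, Out, In, In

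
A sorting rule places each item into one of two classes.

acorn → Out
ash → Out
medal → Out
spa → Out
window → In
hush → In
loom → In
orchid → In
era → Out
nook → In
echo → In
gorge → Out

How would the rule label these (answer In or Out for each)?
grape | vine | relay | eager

Out, In, Out, Out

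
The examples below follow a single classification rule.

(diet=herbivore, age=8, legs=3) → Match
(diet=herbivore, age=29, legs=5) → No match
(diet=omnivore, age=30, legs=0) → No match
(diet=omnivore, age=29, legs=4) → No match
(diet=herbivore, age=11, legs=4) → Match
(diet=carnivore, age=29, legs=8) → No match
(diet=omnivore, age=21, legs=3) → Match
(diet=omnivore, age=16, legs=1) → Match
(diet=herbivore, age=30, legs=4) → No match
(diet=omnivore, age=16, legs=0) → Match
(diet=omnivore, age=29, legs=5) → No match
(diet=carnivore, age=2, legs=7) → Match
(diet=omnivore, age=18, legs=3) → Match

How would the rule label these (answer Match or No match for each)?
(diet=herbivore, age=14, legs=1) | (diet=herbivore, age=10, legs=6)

Match, Match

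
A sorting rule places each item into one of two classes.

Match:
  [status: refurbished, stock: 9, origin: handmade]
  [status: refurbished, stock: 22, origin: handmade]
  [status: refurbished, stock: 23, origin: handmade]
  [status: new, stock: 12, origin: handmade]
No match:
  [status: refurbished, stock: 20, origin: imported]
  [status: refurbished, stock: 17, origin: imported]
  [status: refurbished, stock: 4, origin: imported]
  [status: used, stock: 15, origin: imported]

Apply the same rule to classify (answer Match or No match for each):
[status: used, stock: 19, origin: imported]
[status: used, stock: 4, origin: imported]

No match, No match

The distinguishing property — origin is handmade — holds for all the 'Match' cases and none of the 'No match' cases.
[status: used, stock: 19, origin: imported]: origin is imported — does not satisfy this, so No match.
[status: used, stock: 4, origin: imported]: origin is imported — does not satisfy this, so No match.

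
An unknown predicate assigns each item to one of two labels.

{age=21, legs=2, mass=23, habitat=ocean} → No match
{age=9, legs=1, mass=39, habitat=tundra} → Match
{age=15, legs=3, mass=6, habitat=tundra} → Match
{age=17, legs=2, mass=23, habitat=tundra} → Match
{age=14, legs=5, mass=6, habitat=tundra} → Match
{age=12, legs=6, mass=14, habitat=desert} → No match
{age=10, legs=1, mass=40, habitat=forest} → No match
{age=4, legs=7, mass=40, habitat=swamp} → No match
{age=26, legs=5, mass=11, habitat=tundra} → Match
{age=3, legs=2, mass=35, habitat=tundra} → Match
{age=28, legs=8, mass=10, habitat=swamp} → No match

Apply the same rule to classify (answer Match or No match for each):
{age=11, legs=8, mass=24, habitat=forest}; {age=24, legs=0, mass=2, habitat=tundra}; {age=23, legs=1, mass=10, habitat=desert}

No match, Match, No match

Every 'Match' example satisfies: habitat is tundra. None of the 'No match' examples do.
{age=11, legs=8, mass=24, habitat=forest} → habitat is forest → No match.
{age=24, legs=0, mass=2, habitat=tundra} → habitat is tundra → Match.
{age=23, legs=1, mass=10, habitat=desert} → habitat is desert → No match.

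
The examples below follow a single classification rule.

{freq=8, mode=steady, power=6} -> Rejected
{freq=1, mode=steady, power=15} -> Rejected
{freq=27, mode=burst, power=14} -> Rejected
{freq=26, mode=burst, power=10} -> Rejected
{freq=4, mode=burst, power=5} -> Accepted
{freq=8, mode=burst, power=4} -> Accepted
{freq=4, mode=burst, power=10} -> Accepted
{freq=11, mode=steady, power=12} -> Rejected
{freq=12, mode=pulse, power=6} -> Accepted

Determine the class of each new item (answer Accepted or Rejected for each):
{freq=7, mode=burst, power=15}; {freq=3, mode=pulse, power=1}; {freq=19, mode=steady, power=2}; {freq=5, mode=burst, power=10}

Accepted, Accepted, Rejected, Accepted

The distinguishing property — mode is not steady AND freq ≤ 12 — holds for all the 'Accepted' cases and none of the 'Rejected' cases.
{freq=7, mode=burst, power=15}: mode is burst, freq = 7, matches → Accepted. {freq=3, mode=pulse, power=1}: mode is pulse, freq = 3, matches → Accepted. {freq=19, mode=steady, power=2}: mode is steady, freq = 19, lacks this property → Rejected. {freq=5, mode=burst, power=10}: mode is burst, freq = 5, matches → Accepted.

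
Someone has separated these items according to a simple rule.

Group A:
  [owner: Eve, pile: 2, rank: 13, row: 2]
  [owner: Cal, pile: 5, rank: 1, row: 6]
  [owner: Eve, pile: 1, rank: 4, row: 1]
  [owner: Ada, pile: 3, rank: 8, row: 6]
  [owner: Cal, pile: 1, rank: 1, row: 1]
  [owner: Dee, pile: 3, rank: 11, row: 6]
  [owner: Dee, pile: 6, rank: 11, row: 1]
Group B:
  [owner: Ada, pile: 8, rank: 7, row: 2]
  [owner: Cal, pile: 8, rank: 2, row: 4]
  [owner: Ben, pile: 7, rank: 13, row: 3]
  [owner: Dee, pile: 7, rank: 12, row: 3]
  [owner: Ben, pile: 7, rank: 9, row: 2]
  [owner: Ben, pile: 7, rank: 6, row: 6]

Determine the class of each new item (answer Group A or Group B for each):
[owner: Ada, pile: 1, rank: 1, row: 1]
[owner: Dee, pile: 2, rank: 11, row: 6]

A rule that fits every label: pile ≤ 6 — true of each 'Group A' example, false of each 'Group B' one.
[owner: Ada, pile: 1, rank: 1, row: 1] → pile = 1 → Group A.
[owner: Dee, pile: 2, rank: 11, row: 6] → pile = 2 → Group A.

Group A, Group A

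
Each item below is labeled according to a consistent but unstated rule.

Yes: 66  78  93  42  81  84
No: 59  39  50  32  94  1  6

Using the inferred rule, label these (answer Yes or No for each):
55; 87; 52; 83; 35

Every 'Yes' example satisfies: multiple of 3 AND at least 42. None of the 'No' examples do.
55 — 55 = 3·18 + 1, 55 ≥ 42, hence No.
87 — 87 = 3·29, 87 ≥ 42, hence Yes.
52 — 52 = 3·17 + 1, 52 ≥ 42, hence No.
83 — 83 = 3·27 + 2, 83 ≥ 42, hence No.
35 — 35 = 3·11 + 2, 35 < 42, hence No.

No, Yes, No, No, No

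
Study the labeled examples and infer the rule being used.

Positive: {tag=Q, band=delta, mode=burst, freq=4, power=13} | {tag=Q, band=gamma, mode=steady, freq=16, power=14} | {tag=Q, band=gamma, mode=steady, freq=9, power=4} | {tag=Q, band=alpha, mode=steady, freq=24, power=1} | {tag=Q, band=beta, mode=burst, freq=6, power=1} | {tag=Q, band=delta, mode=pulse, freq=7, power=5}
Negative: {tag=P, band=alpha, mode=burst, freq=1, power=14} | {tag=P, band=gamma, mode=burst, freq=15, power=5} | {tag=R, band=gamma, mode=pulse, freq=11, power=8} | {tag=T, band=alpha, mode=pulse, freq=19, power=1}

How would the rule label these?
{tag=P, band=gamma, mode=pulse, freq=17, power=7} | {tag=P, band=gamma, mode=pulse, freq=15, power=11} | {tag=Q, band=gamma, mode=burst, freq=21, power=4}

Negative, Negative, Positive

'Positive' ⟺ tag is Q.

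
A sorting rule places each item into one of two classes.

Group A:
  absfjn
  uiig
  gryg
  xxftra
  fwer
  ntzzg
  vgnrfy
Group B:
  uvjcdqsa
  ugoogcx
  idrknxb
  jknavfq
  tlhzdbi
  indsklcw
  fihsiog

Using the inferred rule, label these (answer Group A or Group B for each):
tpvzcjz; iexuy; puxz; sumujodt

Group B, Group A, Group A, Group B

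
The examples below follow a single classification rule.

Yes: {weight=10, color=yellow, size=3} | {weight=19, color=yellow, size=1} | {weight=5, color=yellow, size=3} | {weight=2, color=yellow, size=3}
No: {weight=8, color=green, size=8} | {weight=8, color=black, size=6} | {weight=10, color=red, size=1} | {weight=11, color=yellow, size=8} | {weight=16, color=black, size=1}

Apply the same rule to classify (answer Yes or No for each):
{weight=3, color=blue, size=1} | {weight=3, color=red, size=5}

No, No

Every 'Yes' example satisfies: color is yellow AND size ≤ 3. None of the 'No' examples do.
{weight=3, color=blue, size=1}: color is blue, size = 1, does not satisfy this → No.
{weight=3, color=red, size=5}: color is red, size = 5, does not satisfy this → No.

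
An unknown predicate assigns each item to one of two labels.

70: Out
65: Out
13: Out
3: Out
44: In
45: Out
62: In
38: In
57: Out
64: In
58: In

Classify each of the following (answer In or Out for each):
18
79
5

All 'In' examples share one property — even AND at most 64 — and every 'Out' example lacks it.

In, Out, Out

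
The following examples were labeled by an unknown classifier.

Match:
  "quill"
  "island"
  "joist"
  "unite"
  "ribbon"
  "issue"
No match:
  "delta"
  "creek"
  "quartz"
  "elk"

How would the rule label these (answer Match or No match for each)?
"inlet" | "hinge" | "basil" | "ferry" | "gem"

The rule appears to be: contains 'i'.

Match, Match, Match, No match, No match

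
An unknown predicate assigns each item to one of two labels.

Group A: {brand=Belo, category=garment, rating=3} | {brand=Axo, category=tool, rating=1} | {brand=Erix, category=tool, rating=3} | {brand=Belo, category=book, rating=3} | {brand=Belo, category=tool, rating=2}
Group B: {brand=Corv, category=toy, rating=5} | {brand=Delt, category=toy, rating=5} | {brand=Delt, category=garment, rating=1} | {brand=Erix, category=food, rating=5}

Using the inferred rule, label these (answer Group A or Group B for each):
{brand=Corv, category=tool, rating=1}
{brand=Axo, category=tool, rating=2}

Group A, Group A

All 'Group A' examples share one property — category is tool OR brand is Belo — and every 'Group B' example lacks it.
{brand=Corv, category=tool, rating=1}: Group A (category is tool, brand is Corv).
{brand=Axo, category=tool, rating=2}: Group A (category is tool, brand is Axo).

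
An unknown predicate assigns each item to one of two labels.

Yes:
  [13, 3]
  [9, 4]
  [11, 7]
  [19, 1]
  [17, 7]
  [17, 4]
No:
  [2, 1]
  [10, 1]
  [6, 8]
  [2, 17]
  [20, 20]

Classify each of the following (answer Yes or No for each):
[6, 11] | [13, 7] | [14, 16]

No, Yes, No

The rule appears to be: first is odd.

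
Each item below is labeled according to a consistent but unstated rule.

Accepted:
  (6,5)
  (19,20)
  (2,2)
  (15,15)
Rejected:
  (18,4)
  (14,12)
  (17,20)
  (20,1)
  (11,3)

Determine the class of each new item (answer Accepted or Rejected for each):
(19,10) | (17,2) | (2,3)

Rejected, Rejected, Accepted

The rule appears to be: |first − second| ≤ 1.
(19,10): Rejected (|19−10| = 9). (17,2): Rejected (|17−2| = 15). (2,3): Accepted (|2−3| = 1).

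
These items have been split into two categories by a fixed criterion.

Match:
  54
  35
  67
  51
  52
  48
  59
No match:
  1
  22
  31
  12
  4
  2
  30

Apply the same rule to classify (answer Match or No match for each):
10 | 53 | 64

The simplest hypothesis consistent with all the labels is: at least 35.

No match, Match, Match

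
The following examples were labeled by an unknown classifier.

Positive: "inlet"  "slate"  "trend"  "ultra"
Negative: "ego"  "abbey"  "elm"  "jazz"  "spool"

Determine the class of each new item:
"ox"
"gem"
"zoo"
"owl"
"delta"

Negative, Negative, Negative, Negative, Positive

Every 'Positive' example satisfies: contains 't'. None of the 'Negative' examples do.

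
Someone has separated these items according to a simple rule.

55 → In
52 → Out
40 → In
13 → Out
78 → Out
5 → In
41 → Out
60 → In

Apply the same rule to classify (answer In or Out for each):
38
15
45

Out, In, In

All 'In' examples share one property — multiple of 5 — and every 'Out' example lacks it.
38: 38 = 5·7 + 3, does not pass → Out. 15: 15 = 5·3, satisfies this → In. 45: 45 = 5·9, satisfies this → In.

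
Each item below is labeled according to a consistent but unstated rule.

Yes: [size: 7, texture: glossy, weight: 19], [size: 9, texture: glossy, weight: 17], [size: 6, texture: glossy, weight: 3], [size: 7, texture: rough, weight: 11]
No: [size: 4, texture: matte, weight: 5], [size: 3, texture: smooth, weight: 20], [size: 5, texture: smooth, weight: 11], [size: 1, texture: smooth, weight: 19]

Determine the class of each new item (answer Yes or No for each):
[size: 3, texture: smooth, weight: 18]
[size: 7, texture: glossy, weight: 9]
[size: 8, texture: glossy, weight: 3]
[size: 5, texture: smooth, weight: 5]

No, Yes, Yes, No

The simplest hypothesis consistent with all the labels is: size ≥ 6.
[size: 3, texture: smooth, weight: 18] → size = 3 → No.
[size: 7, texture: glossy, weight: 9] → size = 7 → Yes.
[size: 8, texture: glossy, weight: 3] → size = 8 → Yes.
[size: 5, texture: smooth, weight: 5] → size = 5 → No.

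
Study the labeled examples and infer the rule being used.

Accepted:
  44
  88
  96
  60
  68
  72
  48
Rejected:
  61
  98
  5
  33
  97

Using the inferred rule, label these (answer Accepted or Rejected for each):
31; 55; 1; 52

A rule that fits every label: multiple of 4 — true of each 'Accepted' example, false of each 'Rejected' one.

Rejected, Rejected, Rejected, Accepted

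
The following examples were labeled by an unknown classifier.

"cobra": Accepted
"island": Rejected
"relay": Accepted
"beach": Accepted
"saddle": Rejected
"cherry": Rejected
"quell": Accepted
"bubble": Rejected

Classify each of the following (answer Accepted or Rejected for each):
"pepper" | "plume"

Rejected, Accepted

A rule that fits every label: odd length — true of each 'Accepted' example, false of each 'Rejected' one.
"pepper": Rejected (length 6). "plume": Accepted (length 5).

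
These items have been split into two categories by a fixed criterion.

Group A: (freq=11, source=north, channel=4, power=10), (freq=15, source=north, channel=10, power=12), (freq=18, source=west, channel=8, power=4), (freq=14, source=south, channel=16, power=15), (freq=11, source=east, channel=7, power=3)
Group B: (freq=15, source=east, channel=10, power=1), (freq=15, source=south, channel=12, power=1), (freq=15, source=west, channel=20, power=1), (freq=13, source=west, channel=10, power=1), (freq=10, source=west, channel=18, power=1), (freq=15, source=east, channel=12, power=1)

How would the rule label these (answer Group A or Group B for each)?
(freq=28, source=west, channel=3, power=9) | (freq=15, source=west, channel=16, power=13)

All 'Group A' examples share one property — power ≥ 3 — and every 'Group B' example lacks it.
(freq=28, source=west, channel=3, power=9): power = 9 — qualifies, so Group A.
(freq=15, source=west, channel=16, power=13): power = 13 — qualifies, so Group A.

Group A, Group A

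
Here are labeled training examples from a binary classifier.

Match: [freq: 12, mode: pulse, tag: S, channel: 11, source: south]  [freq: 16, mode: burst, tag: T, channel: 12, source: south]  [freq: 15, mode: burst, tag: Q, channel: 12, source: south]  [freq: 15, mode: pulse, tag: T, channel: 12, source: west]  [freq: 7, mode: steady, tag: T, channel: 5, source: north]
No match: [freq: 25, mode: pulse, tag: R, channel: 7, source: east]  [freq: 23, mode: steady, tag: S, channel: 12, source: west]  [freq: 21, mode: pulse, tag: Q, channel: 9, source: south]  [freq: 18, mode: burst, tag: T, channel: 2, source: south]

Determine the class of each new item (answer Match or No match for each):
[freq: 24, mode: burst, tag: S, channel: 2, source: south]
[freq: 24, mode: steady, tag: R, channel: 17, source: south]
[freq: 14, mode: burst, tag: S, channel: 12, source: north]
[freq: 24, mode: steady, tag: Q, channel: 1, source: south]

The classifier is using: freq ≤ 16.
No match: [freq: 24, mode: burst, tag: S, channel: 2, source: south], since freq = 24. No match: [freq: 24, mode: steady, tag: R, channel: 17, source: south], since freq = 24. Match: [freq: 14, mode: burst, tag: S, channel: 12, source: north], since freq = 14. No match: [freq: 24, mode: steady, tag: Q, channel: 1, source: south], since freq = 24.

No match, No match, Match, No match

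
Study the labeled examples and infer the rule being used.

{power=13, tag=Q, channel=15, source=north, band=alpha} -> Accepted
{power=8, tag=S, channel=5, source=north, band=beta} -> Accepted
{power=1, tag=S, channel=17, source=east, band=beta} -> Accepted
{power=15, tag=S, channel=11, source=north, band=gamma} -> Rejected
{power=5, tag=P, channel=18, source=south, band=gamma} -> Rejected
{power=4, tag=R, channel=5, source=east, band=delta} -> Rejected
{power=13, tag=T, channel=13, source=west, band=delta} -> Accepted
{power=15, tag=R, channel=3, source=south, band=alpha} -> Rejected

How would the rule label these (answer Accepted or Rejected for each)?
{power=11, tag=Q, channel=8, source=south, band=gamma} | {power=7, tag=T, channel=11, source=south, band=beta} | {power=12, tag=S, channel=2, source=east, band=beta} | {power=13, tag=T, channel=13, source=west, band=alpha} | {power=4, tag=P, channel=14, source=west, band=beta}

Rejected, Accepted, Accepted, Accepted, Accepted

The simplest hypothesis consistent with all the labels is: band is beta OR power = 13.
{power=11, tag=Q, channel=8, source=south, band=gamma} — band is gamma, power = 11, hence Rejected.
{power=7, tag=T, channel=11, source=south, band=beta} — band is beta, power = 7, hence Accepted.
{power=12, tag=S, channel=2, source=east, band=beta} — band is beta, power = 12, hence Accepted.
{power=13, tag=T, channel=13, source=west, band=alpha} — band is alpha, power = 13, hence Accepted.
{power=4, tag=P, channel=14, source=west, band=beta} — band is beta, power = 4, hence Accepted.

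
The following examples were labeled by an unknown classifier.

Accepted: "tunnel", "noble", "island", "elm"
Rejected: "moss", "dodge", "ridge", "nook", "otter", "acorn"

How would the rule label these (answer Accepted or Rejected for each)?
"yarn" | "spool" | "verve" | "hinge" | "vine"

Rule: contains 'l'. This holds for each 'Accepted' example and fails for each 'Rejected' one.

Rejected, Accepted, Rejected, Rejected, Rejected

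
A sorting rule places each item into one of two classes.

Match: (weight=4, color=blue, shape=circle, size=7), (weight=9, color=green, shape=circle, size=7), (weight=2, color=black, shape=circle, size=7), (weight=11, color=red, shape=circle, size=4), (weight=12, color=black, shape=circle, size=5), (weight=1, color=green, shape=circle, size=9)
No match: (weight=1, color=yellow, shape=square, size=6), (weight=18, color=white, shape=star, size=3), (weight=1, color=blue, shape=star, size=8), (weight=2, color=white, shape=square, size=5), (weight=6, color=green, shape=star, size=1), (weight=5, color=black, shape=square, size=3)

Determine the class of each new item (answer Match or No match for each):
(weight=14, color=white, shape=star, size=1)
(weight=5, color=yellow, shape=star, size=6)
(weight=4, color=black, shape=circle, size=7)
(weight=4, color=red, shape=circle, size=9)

No match, No match, Match, Match

A rule that fits every label: shape is circle — true of each 'Match' example, false of each 'No match' one.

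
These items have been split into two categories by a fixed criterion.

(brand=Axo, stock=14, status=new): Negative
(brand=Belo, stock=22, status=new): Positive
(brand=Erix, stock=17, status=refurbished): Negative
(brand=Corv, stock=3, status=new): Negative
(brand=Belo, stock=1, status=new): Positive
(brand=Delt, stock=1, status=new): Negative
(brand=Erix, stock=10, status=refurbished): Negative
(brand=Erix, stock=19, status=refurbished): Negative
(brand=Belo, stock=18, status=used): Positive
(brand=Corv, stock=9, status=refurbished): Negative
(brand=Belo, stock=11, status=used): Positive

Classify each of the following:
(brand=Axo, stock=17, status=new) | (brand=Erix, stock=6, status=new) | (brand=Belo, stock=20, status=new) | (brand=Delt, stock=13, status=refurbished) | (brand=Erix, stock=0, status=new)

Negative, Negative, Positive, Negative, Negative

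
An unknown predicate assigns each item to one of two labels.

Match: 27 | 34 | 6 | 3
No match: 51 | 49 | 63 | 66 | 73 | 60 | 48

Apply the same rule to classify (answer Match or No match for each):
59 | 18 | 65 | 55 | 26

The common property of the 'Match' items is: at most 34. No 'No match' item has it.
59 → 59 > 34 → No match. 18 → 18 ≤ 34 → Match. 65 → 65 > 34 → No match. 55 → 55 > 34 → No match. 26 → 26 ≤ 34 → Match.

No match, Match, No match, No match, Match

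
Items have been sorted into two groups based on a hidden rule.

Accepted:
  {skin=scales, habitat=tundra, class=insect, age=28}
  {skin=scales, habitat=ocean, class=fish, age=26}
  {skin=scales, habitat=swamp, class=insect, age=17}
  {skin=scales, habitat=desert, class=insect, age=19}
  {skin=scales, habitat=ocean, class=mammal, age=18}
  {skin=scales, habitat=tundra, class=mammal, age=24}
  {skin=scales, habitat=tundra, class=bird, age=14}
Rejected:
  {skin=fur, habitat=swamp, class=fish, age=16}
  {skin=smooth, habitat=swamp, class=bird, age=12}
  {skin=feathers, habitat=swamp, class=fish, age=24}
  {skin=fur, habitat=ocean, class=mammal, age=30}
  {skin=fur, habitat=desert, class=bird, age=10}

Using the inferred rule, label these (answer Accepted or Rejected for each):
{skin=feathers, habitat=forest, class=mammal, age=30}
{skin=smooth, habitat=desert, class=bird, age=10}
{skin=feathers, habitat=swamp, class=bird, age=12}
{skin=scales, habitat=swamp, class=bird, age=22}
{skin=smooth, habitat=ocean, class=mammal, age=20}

Rejected, Rejected, Rejected, Accepted, Rejected

The distinguishing property — skin is scales — holds for all the 'Accepted' cases and none of the 'Rejected' cases.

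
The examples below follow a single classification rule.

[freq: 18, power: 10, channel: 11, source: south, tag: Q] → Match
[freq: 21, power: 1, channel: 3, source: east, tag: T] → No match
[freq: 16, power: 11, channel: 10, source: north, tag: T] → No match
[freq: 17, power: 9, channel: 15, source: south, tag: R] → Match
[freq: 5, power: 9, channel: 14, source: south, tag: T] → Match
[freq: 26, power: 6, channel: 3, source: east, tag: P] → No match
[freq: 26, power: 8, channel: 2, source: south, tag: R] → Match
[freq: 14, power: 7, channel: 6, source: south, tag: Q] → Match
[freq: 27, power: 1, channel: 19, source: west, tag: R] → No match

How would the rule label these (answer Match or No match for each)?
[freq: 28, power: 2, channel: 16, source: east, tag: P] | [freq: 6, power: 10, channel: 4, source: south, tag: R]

No match, Match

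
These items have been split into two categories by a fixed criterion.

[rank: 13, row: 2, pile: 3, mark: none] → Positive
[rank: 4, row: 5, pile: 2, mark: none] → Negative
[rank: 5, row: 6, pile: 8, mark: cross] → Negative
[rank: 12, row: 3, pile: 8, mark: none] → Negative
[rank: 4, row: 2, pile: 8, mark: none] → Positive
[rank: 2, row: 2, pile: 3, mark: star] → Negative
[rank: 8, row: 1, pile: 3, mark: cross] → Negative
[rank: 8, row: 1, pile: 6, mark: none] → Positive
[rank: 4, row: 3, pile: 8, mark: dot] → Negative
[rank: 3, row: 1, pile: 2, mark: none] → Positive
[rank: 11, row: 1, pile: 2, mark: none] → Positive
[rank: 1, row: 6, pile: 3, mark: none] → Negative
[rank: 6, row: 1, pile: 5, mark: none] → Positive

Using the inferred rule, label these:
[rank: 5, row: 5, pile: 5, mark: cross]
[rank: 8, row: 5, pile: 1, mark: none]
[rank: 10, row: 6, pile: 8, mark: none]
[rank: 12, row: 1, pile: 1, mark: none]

Negative, Negative, Negative, Positive

'Positive' ⟺ mark is none AND row ≤ 2.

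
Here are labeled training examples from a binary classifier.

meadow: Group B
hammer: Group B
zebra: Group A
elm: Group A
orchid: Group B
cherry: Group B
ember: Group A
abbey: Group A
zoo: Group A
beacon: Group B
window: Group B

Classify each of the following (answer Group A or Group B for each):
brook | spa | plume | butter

All 'Group A' examples share one property — odd length — and every 'Group B' example lacks it.

Group A, Group A, Group A, Group B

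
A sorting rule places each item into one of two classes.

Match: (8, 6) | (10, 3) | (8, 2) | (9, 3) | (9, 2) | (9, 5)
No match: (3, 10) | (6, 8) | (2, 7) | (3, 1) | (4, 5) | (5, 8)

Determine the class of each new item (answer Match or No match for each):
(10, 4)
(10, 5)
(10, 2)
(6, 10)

Match, Match, Match, No match

A rule that fits every label: first ≥ 7 — true of each 'Match' example, false of each 'No match' one.
(10, 4) → first 10 → Match. (10, 5) → first 10 → Match. (10, 2) → first 10 → Match. (6, 10) → first 6 → No match.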